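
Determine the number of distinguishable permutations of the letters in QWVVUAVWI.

The 9 letters of QWVVUAVWI have repeats: V appearing 3 times and W appearing twice.
The number of distinct arrangements is 9!/(3!·2!) = 362880/12 = 30240.

30240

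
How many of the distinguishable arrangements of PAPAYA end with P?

Fix P in the last position and arrange the remaining 5 letters.
Those 5 letters have A appearing 3 times, giving (5)!/(3!) = 20.

20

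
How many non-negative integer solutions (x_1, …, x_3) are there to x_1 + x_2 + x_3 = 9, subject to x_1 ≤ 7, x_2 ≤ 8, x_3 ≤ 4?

36

Ignoring the caps, the number of non-negative solutions to x_1+…+x_3 = 9 is C(11,2) = 55.
Subtract solutions that violate a single cap (substitute x_i' = x_i − (cap_i+1)): x_1 ≥ 8 gives C(3,2) = 3; x_2 ≥ 9 gives C(2,2) = 1; x_3 ≥ 5 gives C(6,2) = 15. Together 19.
No two caps can be exceeded simultaneously, so the pair terms are all 0.
By inclusion–exclusion the count is 55 − 19 + 0 = 36.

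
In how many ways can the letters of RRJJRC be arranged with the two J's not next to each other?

40

There are 6!/(3!·2!) = 60 arrangements of RRJJRC in total.
Arrangements with the J's together: treat JJ as one letter, giving (5)!/(3!) = 20.
Subtracting, 60 − 20 = 40 arrangements keep the J's apart.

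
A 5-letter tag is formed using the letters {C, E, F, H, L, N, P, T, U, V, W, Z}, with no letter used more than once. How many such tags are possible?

95040

This is a permutation of 5 out of 12: P(12,5) = 12!/7!.
12 × 11 × 10 × 9 × 8 = 95040.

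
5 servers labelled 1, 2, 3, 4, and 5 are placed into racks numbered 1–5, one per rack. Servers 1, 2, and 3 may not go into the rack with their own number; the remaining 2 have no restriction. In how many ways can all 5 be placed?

Let Aᵢ (for i ∈ {1, 2, 3}) be the placements that put server i in its forbidden rack. Any j of these fix j positions, leaving (5−j)! ways to fill the rest, and there are C(3,j) ways to pick which j.
By inclusion–exclusion, the number of valid placements is Σ_{j=0}^{3} (−1)^j C(3,j)·(5−j)!.
Computing: 120 − 72 + 18 − 2 = 64.

64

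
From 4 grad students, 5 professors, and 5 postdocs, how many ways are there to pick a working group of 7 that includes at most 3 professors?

2976

Split by how many professors are chosen (0 through 3).
Sum: C(5,0)·C(9,7) + C(5,1)·C(9,6) + C(5,2)·C(9,5) + C(5,3)·C(9,4) = 36 + 420 + 1260 + 1260 = 2976.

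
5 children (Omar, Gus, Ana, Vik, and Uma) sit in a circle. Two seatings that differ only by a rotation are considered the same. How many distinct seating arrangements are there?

24

Fix one person's seat to break rotational symmetry; the remaining 4 people can be arranged in (4)! = 24 ways.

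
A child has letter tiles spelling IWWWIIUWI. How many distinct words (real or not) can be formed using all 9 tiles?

IWWWIIUWI has 9 letters with I appearing 4 times and W appearing 4 times.
The number of distinct arrangements is 9!/(4!·4!) = 362880/576 = 630.

630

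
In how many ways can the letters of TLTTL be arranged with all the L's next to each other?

4

Treat the 2 copies of L as a single block. The multiset to arrange is then {LL, T, T, T}, 4 items in all.
That gives (4)!/(3!) = 4 arrangements.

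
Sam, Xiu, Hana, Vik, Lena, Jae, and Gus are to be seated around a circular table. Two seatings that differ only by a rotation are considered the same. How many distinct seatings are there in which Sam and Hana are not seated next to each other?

Without the restriction there are (6)! = 720 seatings.
Seatings with Sam beside Hana: treat them as a block with 2 internal orders, giving 2 × (5)! = 240.
Subtracting, 720 − 240 = 480.

480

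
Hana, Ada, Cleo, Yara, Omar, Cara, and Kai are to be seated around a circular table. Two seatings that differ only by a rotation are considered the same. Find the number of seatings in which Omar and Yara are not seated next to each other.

480

All circular seatings of 7 people number (6)! = 720.
Seatings with Omar beside Yara: treat them as a block with 2 internal orders, giving 2 × (5)! = 240.
Subtracting, 720 − 240 = 480.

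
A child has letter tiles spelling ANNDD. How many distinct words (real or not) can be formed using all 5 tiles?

The 5 letters of ANNDD have repeats: D appearing twice and N appearing twice.
The number of distinct arrangements is 5!/(2!·2!) = 120/4 = 30.

30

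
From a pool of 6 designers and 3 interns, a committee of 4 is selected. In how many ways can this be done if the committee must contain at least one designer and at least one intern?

Unrestricted: C(9,4) = 126 ways to pick any 4 of the 9.
Selections missing a whole group: no designers → C(3,4) = 0; no interns → C(6,4) = 15.
Both groups omitted at once is impossible, so 126 − 15 = 111.

111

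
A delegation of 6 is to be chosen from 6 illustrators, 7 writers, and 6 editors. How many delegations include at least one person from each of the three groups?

Unrestricted: C(19,6) = 27132 ways to pick any 6 of the 19.
Selections missing a whole group: no illustrators → C(13,6) = 1716; no writers → C(12,6) = 924; no editors → C(13,6) = 1716.
Add back selections omitting two groups (i.e. drawn from a single group): C(6,6) + C(7,6) + C(6,6) = 9.
By inclusion–exclusion: 27132 − 4356 + 9 = 22785.

22785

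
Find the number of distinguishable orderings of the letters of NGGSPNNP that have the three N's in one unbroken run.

180

Treat the 3 copies of N as a single block. The multiset to arrange is then {NNN, G, G, P, P, S}, 6 items in all.
That gives (6)!/(2!·2!) = 180 arrangements.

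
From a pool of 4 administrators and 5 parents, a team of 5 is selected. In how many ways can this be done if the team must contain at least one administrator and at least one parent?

125

Total 5-person selections from all 9: C(9,5) = 126.
Subtract selections that omit an entire group: no administrators → C(5,5) = 1; no parents → C(4,5) = 0.
Both groups omitted at once is impossible, so 126 − 1 = 125.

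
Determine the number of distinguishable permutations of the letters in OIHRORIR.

1680

The 8 letters of OIHRORIR have repeats: I appearing twice, O appearing twice, and R appearing 3 times.
So there are 8! / (3!·2!·2!) = 1680 distinguishable arrangements.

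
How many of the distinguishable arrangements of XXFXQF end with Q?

With the last slot taken by Q, it remains to arrange the other 5 letters (XXFXF).
Those 5 letters have F appearing twice and X appearing 3 times, giving (5)!/(3!·2!) = 10.

10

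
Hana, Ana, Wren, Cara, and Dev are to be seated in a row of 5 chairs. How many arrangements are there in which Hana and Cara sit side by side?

48

Place the 3 others and the Hana-Cara pair as 4 objects in a line; the pair has 2 internal arrangements.
That gives 2 × 4! = 2 × 24 = 48.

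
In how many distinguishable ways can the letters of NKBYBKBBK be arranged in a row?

NKBYBKBBK has 9 letters with B appearing 4 times and K appearing 3 times.
Dividing 9! = 362880 by 4!·3! = 144 for the repeated letters gives 2520.

2520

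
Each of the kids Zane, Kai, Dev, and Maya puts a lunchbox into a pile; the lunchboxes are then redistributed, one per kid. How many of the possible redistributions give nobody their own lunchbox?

9

Count assignments avoiding every fixed point. For any j of the 4 kids fixed to their own lunchbox, the other 4−j can be arranged in (4−j)! ways.
By inclusion–exclusion this is Σ_{j=0}^{4} (−1)^j C(4,j)·(4−j)!.
Computing: 24 − 24 + 12 − 4 + 1 = 9.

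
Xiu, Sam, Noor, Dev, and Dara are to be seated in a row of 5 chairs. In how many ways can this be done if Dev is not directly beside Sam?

72

There are 5! = 120 arrangements in all. If Dev and Sam are adjacent, merging them into one block gives 2·(4)! = 48 arrangements.
So 120 − 48 = 72 arrangements keep them apart.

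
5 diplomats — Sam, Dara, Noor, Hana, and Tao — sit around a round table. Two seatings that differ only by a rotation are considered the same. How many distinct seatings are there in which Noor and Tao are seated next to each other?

12

Glue Noor and Tao into a block (2 internal orders). Seating 4 units around a circle gives (3)! arrangements.
So 2 × (3)! = 2 × 6 = 12.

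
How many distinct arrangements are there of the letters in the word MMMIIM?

15

Letter multiplicities in MMMIIM: I×2, M×4.
The number of distinct arrangements is 6!/(4!·2!) = 720/48 = 15.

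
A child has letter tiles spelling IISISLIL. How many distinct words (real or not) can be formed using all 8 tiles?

420

The 8 letters of IISISLIL have repeats: I appearing 4 times, L appearing twice, and S appearing twice.
So there are 8! / (4!·2!·2!) = 420 distinguishable arrangements.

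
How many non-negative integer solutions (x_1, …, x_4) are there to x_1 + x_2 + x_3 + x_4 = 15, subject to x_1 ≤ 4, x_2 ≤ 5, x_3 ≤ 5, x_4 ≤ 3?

10

Ignoring the caps, the number of non-negative solutions to x_1+…+x_4 = 15 is C(18,3) = 816.
Subtract solutions that violate a single cap (substitute x_i' = x_i − (cap_i+1)): x_1 ≥ 5 gives C(13,3) = 286; x_2 ≥ 6 gives C(12,3) = 220; x_3 ≥ 6 gives C(12,3) = 220; x_4 ≥ 4 gives C(14,3) = 364. Together 1090.
Add back pairs where two caps are both exceeded: 35 + 35 + 84 + 20 + 56 + 56 = 286.
Subtract triples: 0 + 1 + 1 + 0 = 2.
By inclusion–exclusion the count is 816 − 1090 + 286 − 2 = 10.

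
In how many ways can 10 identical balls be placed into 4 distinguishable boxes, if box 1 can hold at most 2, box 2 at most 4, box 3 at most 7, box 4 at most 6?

Ignoring the caps, the number of non-negative solutions to x_1+…+x_4 = 10 is C(13,3) = 286.
Subtract solutions that violate a single cap (substitute x_i' = x_i − (cap_i+1)): x_1 ≥ 3 gives C(10,3) = 120; x_2 ≥ 5 gives C(8,3) = 56; x_3 ≥ 8 gives C(5,3) = 10; x_4 ≥ 7 gives C(6,3) = 20. Together 206.
Add back pairs where two caps are both exceeded: 10 + 0 + 1 + 0 + 0 + 0 = 11.
By inclusion–exclusion the count is 286 − 206 + 11 = 91.

91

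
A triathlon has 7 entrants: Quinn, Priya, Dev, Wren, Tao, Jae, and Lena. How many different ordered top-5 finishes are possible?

This is an ordered selection of 5 from 7: P(7,5).
That gives 7 × 6 × 5 × 4 × 3 = 2520.

2520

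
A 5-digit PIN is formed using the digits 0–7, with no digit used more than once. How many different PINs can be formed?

This is a permutation of 5 out of 8: P(8,5) = 8!/3!.
8 × 7 × 6 × 5 × 4 = 6720.

6720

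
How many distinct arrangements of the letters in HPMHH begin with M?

4

With the first slot taken by M, it remains to arrange the other 4 letters (HPHH).
Those 4 letters have H appearing 3 times, giving (4)!/(3!) = 4.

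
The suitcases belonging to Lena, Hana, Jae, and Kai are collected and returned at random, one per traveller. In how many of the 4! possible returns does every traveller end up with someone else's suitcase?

9

Count assignments avoiding every fixed point. For any j of the 4 travellers fixed to their own suitcase, the other 4−j can be arranged in (4−j)! ways.
By inclusion–exclusion this is Σ_{j=0}^{4} (−1)^j C(4,j)·(4−j)!.
Computing: 24 − 24 + 12 − 4 + 1 = 9.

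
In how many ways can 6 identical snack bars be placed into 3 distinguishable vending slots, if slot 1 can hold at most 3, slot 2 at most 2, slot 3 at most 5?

11

By stars and bars, unrestricted non-negative solutions to x_1+…+x_3 = 6 number C(6+2,2) = 28.
Subtract solutions that violate a single cap (substitute x_i' = x_i − (cap_i+1)): x_1 ≥ 4 gives C(4,2) = 6; x_2 ≥ 3 gives C(5,2) = 10; x_3 ≥ 6 gives C(2,2) = 1. Together 17.
No two caps can be exceeded simultaneously, so the pair terms are all 0.
By inclusion–exclusion the count is 28 − 17 + 0 = 11.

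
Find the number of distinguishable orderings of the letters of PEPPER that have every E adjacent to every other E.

20

Treat the 2 copies of E as a single block. The multiset to arrange is then {EE, P, P, P, R}, 5 items in all.
That gives (5)!/(3!) = 20 arrangements.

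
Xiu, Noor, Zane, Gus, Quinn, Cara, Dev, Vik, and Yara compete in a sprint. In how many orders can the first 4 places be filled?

This is an ordered selection of 4 from 9: P(9,4).
That gives 9 × 8 × 7 × 6 = 3024.

3024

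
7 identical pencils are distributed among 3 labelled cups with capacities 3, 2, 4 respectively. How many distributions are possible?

Ignoring the caps, the number of non-negative solutions to x_1+…+x_3 = 7 is C(9,2) = 36.
Subtract solutions that violate a single cap (substitute x_i' = x_i − (cap_i+1)): x_1 ≥ 4 gives C(5,2) = 10; x_2 ≥ 3 gives C(6,2) = 15; x_3 ≥ 5 gives C(4,2) = 6. Together 31.
Add back pairs where two caps are both exceeded: 1 + 0 + 0 = 1.
By inclusion–exclusion the count is 36 − 31 + 1 = 6.

6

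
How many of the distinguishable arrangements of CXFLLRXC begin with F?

Fix F in the first position and arrange the remaining 7 letters.
Those 7 letters have C appearing twice, L appearing twice, and X appearing twice, giving (7)!/(2!·2!·2!) = 630.

630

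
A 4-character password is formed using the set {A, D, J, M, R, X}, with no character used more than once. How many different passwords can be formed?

360

With no repetition, fill the 4 characters in order: 6 choices, then 5, down to 3.
That product is 6 × 5 × 4 × 3 = 360.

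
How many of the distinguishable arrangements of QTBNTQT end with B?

With the last slot taken by B, it remains to arrange the other 6 letters (QTNTQT).
Those 6 letters have Q appearing twice and T appearing 3 times, giving (6)!/(3!·2!) = 60.

60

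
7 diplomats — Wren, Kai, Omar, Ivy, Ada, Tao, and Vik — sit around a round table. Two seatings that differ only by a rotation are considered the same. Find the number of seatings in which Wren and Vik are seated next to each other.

Glue Wren and Vik into a block (2 internal orders). Seating 6 units around a circle gives (5)! arrangements.
So 2 × (5)! = 2 × 120 = 240.

240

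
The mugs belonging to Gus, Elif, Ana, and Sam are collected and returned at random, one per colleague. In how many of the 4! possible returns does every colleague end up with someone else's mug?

9

Let Aᵢ be the assignments in which colleague i gets their own mug. We want the size of the complement of A₁∪…∪A_4.
By inclusion–exclusion this is Σ_{j=0}^{4} (−1)^j C(4,j)·(4−j)!.
Computing: 24 − 24 + 12 − 4 + 1 = 9.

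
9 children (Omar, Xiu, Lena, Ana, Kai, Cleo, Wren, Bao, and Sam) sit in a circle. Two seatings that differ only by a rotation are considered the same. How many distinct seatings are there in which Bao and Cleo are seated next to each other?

10080

Treat {Bao, Cleo} as one unit (2 internal orders) and seat the resulting 8 units around the table: (7)! circular arrangements.
So 2 × (7)! = 2 × 5040 = 10080.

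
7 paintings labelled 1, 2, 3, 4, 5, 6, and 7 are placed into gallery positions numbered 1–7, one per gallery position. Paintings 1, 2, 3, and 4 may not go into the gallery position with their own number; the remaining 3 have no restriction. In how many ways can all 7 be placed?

Let Aᵢ (for 1 ≤ i ≤ 4) be the placements that put painting i in its forbidden gallery position. Any j of these fix j positions, leaving (7−j)! ways to fill the rest, and there are C(4,j) ways to pick which j.
By inclusion–exclusion, the number of valid placements is Σ_{j=0}^{4} (−1)^j C(4,j)·(7−j)!.
Computing: 5040 − 2880 + 720 − 96 + 6 = 2790.

2790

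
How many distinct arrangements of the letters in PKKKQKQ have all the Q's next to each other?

30

Treat the 2 copies of Q as a single block. The multiset to arrange is then {QQ, K, K, K, K, P}, 6 items in all.
That gives (6)!/(4!) = 30 arrangements.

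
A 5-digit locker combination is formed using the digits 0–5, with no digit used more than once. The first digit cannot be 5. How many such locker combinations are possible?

The first digit has 6−1 = 5 choices (anything except 5).
The remaining 4 digits are filled from the other 5 symbols without repetition: 5 × 4 × 3 × 2 = 120.
Total: 5 × 120 = 600.

600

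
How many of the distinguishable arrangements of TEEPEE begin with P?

5

Fix P in the first position and arrange the remaining 5 letters.
Those 5 letters have E appearing 4 times, giving (5)!/(4!) = 5.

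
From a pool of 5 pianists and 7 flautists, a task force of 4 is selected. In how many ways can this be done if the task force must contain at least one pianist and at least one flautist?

455

With no constraint there are C(12,4) = 495 possible selections.
Subtract selections that omit an entire group: no pianists → C(7,4) = 35; no flautists → C(5,4) = 5.
Both groups omitted at once is impossible, so 495 − 40 = 455.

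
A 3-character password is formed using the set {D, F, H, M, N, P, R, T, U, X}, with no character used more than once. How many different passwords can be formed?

With no repetition, fill the 3 characters in order: 10 choices, then 9, down to 8.
That product is 10 × 9 × 8 = 720.

720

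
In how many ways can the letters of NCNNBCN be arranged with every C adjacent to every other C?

30

Treat the 2 copies of C as a single block. The multiset to arrange is then {CC, B, N, N, N, N}, 6 items in all.
That gives (6)!/(4!) = 30 arrangements.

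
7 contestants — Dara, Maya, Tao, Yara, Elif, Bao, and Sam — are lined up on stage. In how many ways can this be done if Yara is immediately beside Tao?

1440

Treat {Yara, Tao} as a single unit. There are 6 units to order, and the pair itself can be ordered 2 ways.
That gives 2 × 6! = 2 × 720 = 1440.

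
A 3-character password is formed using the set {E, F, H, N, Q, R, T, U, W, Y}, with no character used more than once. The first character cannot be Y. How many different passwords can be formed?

The first character has 10−1 = 9 choices (anything except Y).
The remaining 2 characters are filled from the other 9 symbols without repetition: 9 × 8 = 72.
Total: 9 × 72 = 648.

648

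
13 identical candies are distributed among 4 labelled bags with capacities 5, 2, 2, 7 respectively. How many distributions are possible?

18

Ignoring the caps, the number of non-negative solutions to x_1+…+x_4 = 13 is C(16,3) = 560.
Subtract solutions that violate a single cap (substitute x_i' = x_i − (cap_i+1)): x_1 ≥ 6 gives C(10,3) = 120; x_2 ≥ 3 gives C(13,3) = 286; x_3 ≥ 3 gives C(13,3) = 286; x_4 ≥ 8 gives C(8,3) = 56. Together 748.
Add back pairs where two caps are both exceeded: 35 + 35 + 0 + 120 + 10 + 10 = 210.
Subtract triples: 4 + 0 + 0 + 0 = 4.
By inclusion–exclusion the count is 560 − 748 + 210 − 4 = 18.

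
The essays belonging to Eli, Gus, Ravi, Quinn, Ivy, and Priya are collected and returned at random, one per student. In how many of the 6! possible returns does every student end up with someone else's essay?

Count assignments avoiding every fixed point. For any j of the 6 students fixed to their own essay, the other 6−j can be arranged in (6−j)! ways.
By inclusion–exclusion this is Σ_{j=0}^{6} (−1)^j C(6,j)·(6−j)!.
Computing: 720 − 720 + 360 − 120 + 30 − 6 + 1 = 265.

265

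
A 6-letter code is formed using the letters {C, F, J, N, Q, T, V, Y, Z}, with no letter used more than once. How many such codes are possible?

This is a permutation of 6 out of 9: P(9,6) = 9!/3!.
That product is 9 × 8 × 7 × 6 × 5 × 4 = 60480.

60480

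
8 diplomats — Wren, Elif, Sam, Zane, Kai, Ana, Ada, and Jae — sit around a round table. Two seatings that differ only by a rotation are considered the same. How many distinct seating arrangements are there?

Fix one person's seat to break rotational symmetry; the remaining 7 people can be arranged in (7)! = 5040 ways.

5040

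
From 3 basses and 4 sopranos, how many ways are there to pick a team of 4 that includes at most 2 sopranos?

22

Split by how many sopranos are chosen (0 through 2).
Sum: C(4,0)·C(3,4) + C(4,1)·C(3,3) + C(4,2)·C(3,2) = 0 + 4 + 18 = 22.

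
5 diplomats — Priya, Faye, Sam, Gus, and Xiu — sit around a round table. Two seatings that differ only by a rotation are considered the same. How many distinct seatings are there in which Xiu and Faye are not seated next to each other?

12

All circular seatings of 5 people number (4)! = 24.
Those with Xiu next to Faye: fuse the pair into one unit and seat 4 units around a circle — 2·(3)! = 12.
Subtracting, 24 − 12 = 12.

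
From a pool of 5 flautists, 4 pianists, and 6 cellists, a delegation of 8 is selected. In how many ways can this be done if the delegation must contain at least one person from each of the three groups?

Total 8-person selections from all 15: C(15,8) = 6435.
Subtract selections that omit an entire group: no flautists → C(10,8) = 45; no pianists → C(11,8) = 165; no cellists → C(9,8) = 9.
Add back selections omitting two groups (i.e. drawn from a single group): C(5,8) + C(4,8) + C(6,8) = 0.
By inclusion–exclusion: 6435 − 219 + 0 = 6216.

6216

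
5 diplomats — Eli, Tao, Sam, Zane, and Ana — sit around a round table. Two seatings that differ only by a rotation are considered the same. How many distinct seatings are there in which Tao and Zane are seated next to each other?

Glue Tao and Zane into a block (2 internal orders). Seating 4 units around a circle gives (3)! arrangements.
So 2 × (3)! = 2 × 6 = 12.

12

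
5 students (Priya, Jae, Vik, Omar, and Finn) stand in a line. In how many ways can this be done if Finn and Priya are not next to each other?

Of the 5! = 120 arrangements, those with Finn and Priya adjacent number 2 × 4! = 48 (treat the pair as a block with 2 internal orders).
Complementary counting: 120 − 48 = 72.

72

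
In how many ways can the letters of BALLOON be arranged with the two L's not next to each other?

Total arrangements of BALLOON: 7!/(2!·2!) = 1260.
If the two L's are adjacent, glue them into one block, leaving 6 items to arrange: (6)!/(2!) = 360 ways.
Hence 1260 − 360 = 900.

900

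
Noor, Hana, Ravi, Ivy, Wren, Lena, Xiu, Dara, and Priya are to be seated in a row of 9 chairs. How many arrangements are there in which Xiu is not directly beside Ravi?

There are 9! = 362880 arrangements in all. If Xiu and Ravi are adjacent, merging them into one block gives 2·(8)! = 80640 arrangements.
Complementary counting: 362880 − 80640 = 282240.

282240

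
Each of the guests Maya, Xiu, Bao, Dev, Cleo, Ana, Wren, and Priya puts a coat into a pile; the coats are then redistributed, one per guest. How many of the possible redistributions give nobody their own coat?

Count assignments avoiding every fixed point. For any j of the 8 guests fixed to their own coat, the other 8−j can be arranged in (8−j)! ways.
By inclusion–exclusion this is Σ_{j=0}^{8} (−1)^j C(8,j)·(8−j)!.
Computing: 40320 − 40320 + 20160 − 6720 + 1680 − 336 + 56 − 8 + 1 = 14833.

14833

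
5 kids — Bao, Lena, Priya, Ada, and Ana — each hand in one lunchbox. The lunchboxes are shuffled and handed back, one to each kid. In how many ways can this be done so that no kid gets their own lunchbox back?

44

Let Aᵢ be the assignments in which kid i gets their own lunchbox. We want the size of the complement of A₁∪…∪A_5.
By inclusion–exclusion this is Σ_{j=0}^{5} (−1)^j C(5,j)·(5−j)!.
Computing: 120 − 120 + 60 − 20 + 5 − 1 = 44.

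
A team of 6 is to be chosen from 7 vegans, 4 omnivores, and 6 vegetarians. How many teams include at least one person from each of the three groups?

9996

With no constraint there are C(17,6) = 12376 possible selections.
Subtract selections that omit an entire group: no vegans → C(10,6) = 210; no omnivores → C(13,6) = 1716; no vegetarians → C(11,6) = 462.
Add back selections omitting two groups (i.e. drawn from a single group): C(7,6) + C(4,6) + C(6,6) = 8.
By inclusion–exclusion: 12376 − 2388 + 8 = 9996.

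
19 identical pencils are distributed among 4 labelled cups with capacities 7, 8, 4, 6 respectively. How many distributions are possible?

Ignoring the caps, the number of non-negative solutions to x_1+…+x_4 = 19 is C(22,3) = 1540.
Subtract solutions that violate a single cap (substitute x_i' = x_i − (cap_i+1)): x_1 ≥ 8 gives C(14,3) = 364; x_2 ≥ 9 gives C(13,3) = 286; x_3 ≥ 5 gives C(17,3) = 680; x_4 ≥ 7 gives C(15,3) = 455. Together 1785.
Add back pairs where two caps are both exceeded: 10 + 84 + 35 + 56 + 20 + 120 = 325.
By inclusion–exclusion the count is 1540 − 1785 + 325 = 80.

80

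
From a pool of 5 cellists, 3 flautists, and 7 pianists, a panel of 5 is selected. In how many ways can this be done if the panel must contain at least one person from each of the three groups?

Total 5-person selections from all 15: C(15,5) = 3003.
Subtract selections that omit an entire group: no cellists → C(10,5) = 252; no flautists → C(12,5) = 792; no pianists → C(8,5) = 56.
Add back selections omitting two groups (i.e. drawn from a single group): C(5,5) + C(3,5) + C(7,5) = 22.
By inclusion–exclusion: 3003 − 1100 + 22 = 1925.

1925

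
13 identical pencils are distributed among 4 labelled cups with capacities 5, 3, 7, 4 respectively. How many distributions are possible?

By stars and bars, unrestricted non-negative solutions to x_1+…+x_4 = 13 number C(13+3,3) = 560.
Subtract solutions that violate a single cap (substitute x_i' = x_i − (cap_i+1)): x_1 ≥ 6 gives C(10,3) = 120; x_2 ≥ 4 gives C(12,3) = 220; x_3 ≥ 8 gives C(8,3) = 56; x_4 ≥ 5 gives C(11,3) = 165. Together 561.
Add back pairs where two caps are both exceeded: 20 + 0 + 10 + 4 + 35 + 1 = 70.
By inclusion–exclusion the count is 560 − 561 + 70 = 69.

69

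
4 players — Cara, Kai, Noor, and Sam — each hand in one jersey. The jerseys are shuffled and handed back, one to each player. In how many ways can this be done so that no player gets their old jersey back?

9

Count assignments avoiding every fixed point. For any j of the 4 players fixed to their old jersey, the other 4−j can be arranged in (4−j)! ways.
By inclusion–exclusion this is Σ_{j=0}^{4} (−1)^j C(4,j)·(4−j)!.
Computing: 24 − 24 + 12 − 4 + 1 = 9.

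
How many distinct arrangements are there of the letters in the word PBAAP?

30

Letter multiplicities in PBAAP: A×2, B×1, P×2.
The number of distinct arrangements is 5!/(2!·2!) = 120/4 = 30.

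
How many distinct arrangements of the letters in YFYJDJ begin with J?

60

Fix J in the first position and arrange the remaining 5 letters.
Those 5 letters have Y appearing twice, giving (5)!/(2!) = 60.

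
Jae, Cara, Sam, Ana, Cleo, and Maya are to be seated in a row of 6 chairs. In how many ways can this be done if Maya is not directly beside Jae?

480

Of the 6! = 720 arrangements, those with Maya and Jae adjacent number 2 × 5! = 240 (treat the pair as a block with 2 internal orders).
So 720 − 240 = 480 arrangements keep them apart.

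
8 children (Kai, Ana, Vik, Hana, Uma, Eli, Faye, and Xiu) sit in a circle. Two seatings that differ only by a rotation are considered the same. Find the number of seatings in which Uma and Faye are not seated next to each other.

All circular seatings of 8 people number (7)! = 5040.
Seatings with Uma beside Faye: treat them as a block with 2 internal orders, giving 2 × (6)! = 1440.
Subtracting, 5040 − 1440 = 3600.

3600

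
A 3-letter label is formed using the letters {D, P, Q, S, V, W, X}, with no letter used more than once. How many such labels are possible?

This is a permutation of 3 out of 7: P(7,3) = 7!/4!.
That product is 7 × 6 × 5 = 210.

210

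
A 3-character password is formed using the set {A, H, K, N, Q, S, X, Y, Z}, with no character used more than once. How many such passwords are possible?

Choose and order 3 of the 9 symbols: the first character has 9 options, the next 8, then 7.
That product is 9 × 8 × 7 = 504.

504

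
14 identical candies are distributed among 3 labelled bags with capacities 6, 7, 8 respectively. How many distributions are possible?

Ignoring the caps, the number of non-negative solutions to x_1+…+x_3 = 14 is C(16,2) = 120.
Subtract solutions that violate a single cap (substitute x_i' = x_i − (cap_i+1)): x_1 ≥ 7 gives C(9,2) = 36; x_2 ≥ 8 gives C(8,2) = 28; x_3 ≥ 9 gives C(7,2) = 21. Together 85.
No two caps can be exceeded simultaneously, so the pair terms are all 0.
By inclusion–exclusion the count is 120 − 85 + 0 = 35.

35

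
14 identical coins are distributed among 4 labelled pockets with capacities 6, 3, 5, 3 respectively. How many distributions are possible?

20

Ignoring the caps, the number of non-negative solutions to x_1+…+x_4 = 14 is C(17,3) = 680.
Subtract solutions that violate a single cap (substitute x_i' = x_i − (cap_i+1)): x_1 ≥ 7 gives C(10,3) = 120; x_2 ≥ 4 gives C(13,3) = 286; x_3 ≥ 6 gives C(11,3) = 165; x_4 ≥ 4 gives C(13,3) = 286. Together 857.
Add back pairs where two caps are both exceeded: 20 + 4 + 20 + 35 + 84 + 35 = 198.
Subtract triples: 0 + 0 + 0 + 1 = 1.
By inclusion–exclusion the count is 680 − 857 + 198 − 1 = 20.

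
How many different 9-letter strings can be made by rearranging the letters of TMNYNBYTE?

The 9 letters of TMNYNBYTE have repeats: N appearing twice, T appearing twice, and Y appearing twice.
So there are 9! / (2!·2!·2!) = 45360 distinguishable arrangements.

45360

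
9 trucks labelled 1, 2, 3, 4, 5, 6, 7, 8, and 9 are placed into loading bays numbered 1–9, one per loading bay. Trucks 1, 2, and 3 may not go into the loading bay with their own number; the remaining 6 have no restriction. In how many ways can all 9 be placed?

Let Aᵢ (for i ∈ {1, 2, 3}) be the placements that put truck i in its forbidden loading bay. Any j of these fix j positions, leaving (9−j)! ways to fill the rest, and there are C(3,j) ways to pick which j.
By inclusion–exclusion, the number of valid placements is Σ_{j=0}^{3} (−1)^j C(3,j)·(9−j)!.
Computing: 362880 − 120960 + 15120 − 720 = 256320.

256320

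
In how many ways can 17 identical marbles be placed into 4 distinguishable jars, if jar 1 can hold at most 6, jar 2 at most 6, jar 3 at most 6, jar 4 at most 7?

By stars and bars, unrestricted non-negative solutions to x_1+…+x_4 = 17 number C(17+3,3) = 1140.
Subtract solutions that violate a single cap (substitute x_i' = x_i − (cap_i+1)): x_1 ≥ 7 gives C(13,3) = 286; x_2 ≥ 7 gives C(13,3) = 286; x_3 ≥ 7 gives C(13,3) = 286; x_4 ≥ 8 gives C(12,3) = 220. Together 1078.
Add back pairs where two caps are both exceeded: 20 + 20 + 10 + 20 + 10 + 10 = 90.
By inclusion–exclusion the count is 1140 − 1078 + 90 = 152.

152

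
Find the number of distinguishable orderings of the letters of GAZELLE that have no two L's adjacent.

900

There are 7!/(2!·2!) = 1260 arrangements of GAZELLE in total.
Arrangements with the L's together: treat LL as one letter, giving (6)!/(2!) = 360.
Subtracting, 1260 − 360 = 900 arrangements keep the L's apart.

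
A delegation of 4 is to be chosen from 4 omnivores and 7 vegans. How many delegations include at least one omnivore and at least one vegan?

294

With no constraint there are C(11,4) = 330 possible selections.
Selections missing a whole group: no omnivores → C(7,4) = 35; no vegans → C(4,4) = 1.
Both groups omitted at once is impossible, so 330 − 36 = 294.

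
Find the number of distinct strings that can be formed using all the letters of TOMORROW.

The 8 letters of TOMORROW have repeats: O appearing 3 times and R appearing twice.
Dividing 8! = 40320 by 3!·2! = 12 for the repeated letters gives 3360.

3360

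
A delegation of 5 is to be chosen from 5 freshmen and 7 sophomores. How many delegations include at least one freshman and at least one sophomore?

770

Unrestricted: C(12,5) = 792 ways to pick any 5 of the 12.
Selections missing a whole group: no freshmen → C(7,5) = 21; no sophomores → C(5,5) = 1.
Both groups omitted at once is impossible, so 792 − 22 = 770.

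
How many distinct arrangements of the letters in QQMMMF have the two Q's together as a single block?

Treat the 2 copies of Q as a single block. The multiset to arrange is then {QQ, F, M, M, M}, 5 items in all.
That gives (5)!/(3!) = 20 arrangements.

20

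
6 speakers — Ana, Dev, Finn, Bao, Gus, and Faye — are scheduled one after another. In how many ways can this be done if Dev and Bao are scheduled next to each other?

240

Place the 4 others and the Dev-Bao pair as 5 objects in a line; the pair has 2 internal arrangements.
That gives 2 × 5! = 2 × 120 = 240.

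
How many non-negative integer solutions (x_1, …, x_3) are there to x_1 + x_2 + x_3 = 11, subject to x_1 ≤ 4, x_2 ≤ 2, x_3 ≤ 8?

By stars and bars, unrestricted non-negative solutions to x_1+…+x_3 = 11 number C(11+2,2) = 78.
Subtract solutions that violate a single cap (substitute x_i' = x_i − (cap_i+1)): x_1 ≥ 5 gives C(8,2) = 28; x_2 ≥ 3 gives C(10,2) = 45; x_3 ≥ 9 gives C(4,2) = 6. Together 79.
Add back pairs where two caps are both exceeded: 10 + 0 + 0 = 10.
By inclusion–exclusion the count is 78 − 79 + 10 = 9.

9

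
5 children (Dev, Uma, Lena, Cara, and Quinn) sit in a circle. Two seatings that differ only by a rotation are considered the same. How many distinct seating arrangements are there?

24

Seat Dev anywhere (absorbing the rotational symmetry), then permute the other 4: (4)! = 24.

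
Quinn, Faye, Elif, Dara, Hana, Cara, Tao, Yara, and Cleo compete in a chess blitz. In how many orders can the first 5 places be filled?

15120

There are 9 choices for 1st place, 8 for 2nd, and so on down to 5 for position 5.
That gives 9 × 8 × 7 × 6 × 5 = 15120.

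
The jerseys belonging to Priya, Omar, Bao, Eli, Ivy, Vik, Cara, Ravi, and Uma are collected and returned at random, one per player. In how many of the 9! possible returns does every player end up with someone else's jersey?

133496

Count assignments avoiding every fixed point. For any j of the 9 players fixed to their old jersey, the other 9−j can be arranged in (9−j)! ways.
By inclusion–exclusion this is Σ_{j=0}^{9} (−1)^j C(9,j)·(9−j)!.
Computing: 362880 − 362880 + 181440 − 60480 + 15120 − 3024 + 504 − 72 + 9 − 1 = 133496.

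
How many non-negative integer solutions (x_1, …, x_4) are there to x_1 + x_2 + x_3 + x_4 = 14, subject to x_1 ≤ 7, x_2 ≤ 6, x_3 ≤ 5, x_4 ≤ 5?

Ignoring the caps, the number of non-negative solutions to x_1+…+x_4 = 14 is C(17,3) = 680.
Subtract solutions that violate a single cap (substitute x_i' = x_i − (cap_i+1)): x_1 ≥ 8 gives C(9,3) = 84; x_2 ≥ 7 gives C(10,3) = 120; x_3 ≥ 6 gives C(11,3) = 165; x_4 ≥ 6 gives C(11,3) = 165. Together 534.
Add back pairs where two caps are both exceeded: 0 + 1 + 1 + 4 + 4 + 10 = 20.
By inclusion–exclusion the count is 680 − 534 + 20 = 166.

166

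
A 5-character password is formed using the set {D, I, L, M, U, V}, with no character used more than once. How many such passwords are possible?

This is a permutation of 5 out of 6: P(6,5) = 6!/1!.
That product is 6 × 5 × 4 × 3 × 2 = 720.

720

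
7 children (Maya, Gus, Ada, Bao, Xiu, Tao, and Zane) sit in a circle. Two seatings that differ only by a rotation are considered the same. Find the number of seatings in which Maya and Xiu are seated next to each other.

Treat {Maya, Xiu} as one unit (2 internal orders) and seat the resulting 6 units around the table: (5)! circular arrangements.
So 2 × (5)! = 2 × 120 = 240.

240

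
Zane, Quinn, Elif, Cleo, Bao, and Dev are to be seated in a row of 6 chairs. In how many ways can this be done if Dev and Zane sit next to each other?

240

Glue Dev and Zane into one block (2 internal orders), leaving 5 units to arrange in a row.
That gives 2 × 5! = 2 × 120 = 240.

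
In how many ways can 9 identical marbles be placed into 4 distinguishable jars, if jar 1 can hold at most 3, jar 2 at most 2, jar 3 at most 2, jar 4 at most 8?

35

By stars and bars, unrestricted non-negative solutions to x_1+…+x_4 = 9 number C(9+3,3) = 220.
Subtract solutions that violate a single cap (substitute x_i' = x_i − (cap_i+1)): x_1 ≥ 4 gives C(8,3) = 56; x_2 ≥ 3 gives C(9,3) = 84; x_3 ≥ 3 gives C(9,3) = 84; x_4 ≥ 9 gives C(3,3) = 1. Together 225.
Add back pairs where two caps are both exceeded: 10 + 10 + 0 + 20 + 0 + 0 = 40.
By inclusion–exclusion the count is 220 − 225 + 40 = 35.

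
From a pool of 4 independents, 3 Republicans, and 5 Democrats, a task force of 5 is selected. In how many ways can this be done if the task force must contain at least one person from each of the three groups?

Unrestricted: C(12,5) = 792 ways to pick any 5 of the 12.
Selections missing a whole group: no independents → C(8,5) = 56; no Republicans → C(9,5) = 126; no Democrats → C(7,5) = 21.
Add back selections omitting two groups (i.e. drawn from a single group): C(4,5) + C(3,5) + C(5,5) = 1.
By inclusion–exclusion: 792 − 203 + 1 = 590.

590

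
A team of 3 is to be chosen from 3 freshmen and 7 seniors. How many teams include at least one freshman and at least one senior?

Total 3-person selections from all 10: C(10,3) = 120.
Selections missing a whole group: no freshmen → C(7,3) = 35; no seniors → C(3,3) = 1.
Both groups omitted at once is impossible, so 120 − 36 = 84.

84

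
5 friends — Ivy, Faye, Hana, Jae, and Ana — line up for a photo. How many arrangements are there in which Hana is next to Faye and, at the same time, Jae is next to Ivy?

Treat {Hana,Faye} as one block (2 orders) and {Jae,Ivy} as another (2 orders).
That leaves 3 units to arrange: 2 × 2 × 3! = 4 × 6 = 24.

24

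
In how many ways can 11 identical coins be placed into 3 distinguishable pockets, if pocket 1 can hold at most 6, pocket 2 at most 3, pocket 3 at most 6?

14

Without the upper bounds there are C(13,2) = 78 ways to split 11 among 3 pockets.
Subtract solutions that violate a single cap (substitute x_i' = x_i − (cap_i+1)): x_1 ≥ 7 gives C(6,2) = 15; x_2 ≥ 4 gives C(9,2) = 36; x_3 ≥ 7 gives C(6,2) = 15. Together 66.
Add back pairs where two caps are both exceeded: 1 + 0 + 1 = 2.
By inclusion–exclusion the count is 78 − 66 + 2 = 14.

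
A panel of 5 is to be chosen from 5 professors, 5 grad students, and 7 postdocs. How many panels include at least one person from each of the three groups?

4375

With no constraint there are C(17,5) = 6188 possible selections.
Subtract selections that omit an entire group: no professors → C(12,5) = 792; no grad students → C(12,5) = 792; no postdocs → C(10,5) = 252.
Add back selections omitting two groups (i.e. drawn from a single group): C(5,5) + C(5,5) + C(7,5) = 23.
By inclusion–exclusion: 6188 − 1836 + 23 = 4375.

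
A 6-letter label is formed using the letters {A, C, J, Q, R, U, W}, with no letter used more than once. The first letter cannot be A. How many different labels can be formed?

4320

The first letter has 7−1 = 6 choices (anything except A).
The remaining 5 letters are filled from the other 6 symbols without repetition: 6 × 5 × 4 × 3 × 2 = 720.
Total: 6 × 720 = 4320.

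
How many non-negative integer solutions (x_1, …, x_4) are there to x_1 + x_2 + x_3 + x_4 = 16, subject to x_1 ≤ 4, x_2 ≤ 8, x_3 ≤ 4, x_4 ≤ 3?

Without the upper bounds there are C(19,3) = 969 ways to split 16 among 4 variables.
Subtract solutions that violate a single cap (substitute x_i' = x_i − (cap_i+1)): x_1 ≥ 5 gives C(14,3) = 364; x_2 ≥ 9 gives C(10,3) = 120; x_3 ≥ 5 gives C(14,3) = 364; x_4 ≥ 4 gives C(15,3) = 455. Together 1303.
Add back pairs where two caps are both exceeded: 10 + 84 + 120 + 10 + 20 + 120 = 364.
Subtract triples: 0 + 0 + 10 + 0 = 10.
By inclusion–exclusion the count is 969 − 1303 + 364 − 10 = 20.

20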